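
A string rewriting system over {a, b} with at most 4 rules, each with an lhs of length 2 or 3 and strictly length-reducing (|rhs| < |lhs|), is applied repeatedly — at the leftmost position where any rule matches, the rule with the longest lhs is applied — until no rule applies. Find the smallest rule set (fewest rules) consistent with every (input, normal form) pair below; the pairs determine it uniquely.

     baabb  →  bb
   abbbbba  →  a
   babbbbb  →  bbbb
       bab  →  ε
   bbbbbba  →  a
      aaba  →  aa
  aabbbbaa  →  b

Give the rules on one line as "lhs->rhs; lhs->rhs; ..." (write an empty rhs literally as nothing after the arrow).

ab->; ba->a; baa->

  | baabb => bb
  | abbbbba => bbbba => bbba => bba => ba => a
  | babbbbb => abbbbb => bbbb
  | bab => ab => ε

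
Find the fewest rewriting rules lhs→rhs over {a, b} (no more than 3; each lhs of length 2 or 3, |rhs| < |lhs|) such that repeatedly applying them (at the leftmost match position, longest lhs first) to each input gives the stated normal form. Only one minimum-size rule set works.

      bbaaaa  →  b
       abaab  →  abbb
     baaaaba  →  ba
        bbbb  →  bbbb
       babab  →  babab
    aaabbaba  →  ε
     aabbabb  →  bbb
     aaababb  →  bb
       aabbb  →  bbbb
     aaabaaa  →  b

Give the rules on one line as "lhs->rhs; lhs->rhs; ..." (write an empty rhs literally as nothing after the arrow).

aa->b; aaa->b; bba->

  | bbaaaa => aaa => b
  | abaab => abbb
  | baaaaba => bbaba => ba
  | bbbb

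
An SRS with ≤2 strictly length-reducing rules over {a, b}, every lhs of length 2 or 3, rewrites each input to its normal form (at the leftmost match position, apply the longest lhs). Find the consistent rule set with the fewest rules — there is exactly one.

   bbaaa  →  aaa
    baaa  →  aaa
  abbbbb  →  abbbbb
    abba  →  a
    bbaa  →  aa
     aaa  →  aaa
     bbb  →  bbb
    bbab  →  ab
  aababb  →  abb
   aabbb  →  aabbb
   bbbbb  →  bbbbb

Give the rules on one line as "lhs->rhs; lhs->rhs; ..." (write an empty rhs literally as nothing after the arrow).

  | bbaaa => baaa => aaa
  | baaa => aaa
  | abbbbb
  | abba => aba => ba => a

aba->ba; ba->a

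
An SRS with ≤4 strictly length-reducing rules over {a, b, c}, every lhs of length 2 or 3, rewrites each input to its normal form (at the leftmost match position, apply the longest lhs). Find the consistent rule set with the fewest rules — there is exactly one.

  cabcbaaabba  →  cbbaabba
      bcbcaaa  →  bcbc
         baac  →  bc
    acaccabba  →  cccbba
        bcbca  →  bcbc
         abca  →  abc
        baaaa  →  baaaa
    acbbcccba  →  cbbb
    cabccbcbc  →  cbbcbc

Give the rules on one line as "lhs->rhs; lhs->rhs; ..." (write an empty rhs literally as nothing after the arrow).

  | cabcbaaabba => cbcbaaabba => cbbaabba
  | bcbcaaa => bcbcaa => bcbca => bcbc
  | baac => bac => bc
  | acaccabba => caccabba => cccabba => cccbba

ac->c; bcc->b; ca->c; cba->b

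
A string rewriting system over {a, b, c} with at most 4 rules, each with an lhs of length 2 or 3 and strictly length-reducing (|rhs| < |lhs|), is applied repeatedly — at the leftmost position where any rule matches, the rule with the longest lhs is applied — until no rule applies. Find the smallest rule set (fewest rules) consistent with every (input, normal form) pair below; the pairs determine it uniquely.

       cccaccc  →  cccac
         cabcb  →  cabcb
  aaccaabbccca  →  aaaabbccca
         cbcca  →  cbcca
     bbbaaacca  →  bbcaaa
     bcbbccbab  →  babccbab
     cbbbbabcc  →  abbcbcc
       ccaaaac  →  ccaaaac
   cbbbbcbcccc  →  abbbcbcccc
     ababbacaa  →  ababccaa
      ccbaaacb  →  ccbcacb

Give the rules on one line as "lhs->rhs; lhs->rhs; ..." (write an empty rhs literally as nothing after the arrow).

acc->a; baa->bc; bba->bc; cbb->ab

  | cccaccc => cccac
  | cabcb
  | aaccaabbccca => aaaabbccca
  | cbcca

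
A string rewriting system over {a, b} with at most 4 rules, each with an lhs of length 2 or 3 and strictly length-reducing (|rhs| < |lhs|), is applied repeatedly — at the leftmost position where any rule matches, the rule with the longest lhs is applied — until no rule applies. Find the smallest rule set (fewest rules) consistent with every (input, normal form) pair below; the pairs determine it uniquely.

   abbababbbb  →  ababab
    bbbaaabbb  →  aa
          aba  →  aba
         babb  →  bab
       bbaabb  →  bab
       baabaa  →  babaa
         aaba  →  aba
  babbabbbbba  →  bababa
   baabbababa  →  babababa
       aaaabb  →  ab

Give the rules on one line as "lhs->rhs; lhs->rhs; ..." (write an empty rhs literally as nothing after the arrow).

  | abbababbbb => abababbbb => ababaab => ababab
  | bbbaaabbb => aaaabbb => aaabbb => aabbb => abbb => aa
  | aba
  | babb => bab

aab->ab; bb->b; bbb->a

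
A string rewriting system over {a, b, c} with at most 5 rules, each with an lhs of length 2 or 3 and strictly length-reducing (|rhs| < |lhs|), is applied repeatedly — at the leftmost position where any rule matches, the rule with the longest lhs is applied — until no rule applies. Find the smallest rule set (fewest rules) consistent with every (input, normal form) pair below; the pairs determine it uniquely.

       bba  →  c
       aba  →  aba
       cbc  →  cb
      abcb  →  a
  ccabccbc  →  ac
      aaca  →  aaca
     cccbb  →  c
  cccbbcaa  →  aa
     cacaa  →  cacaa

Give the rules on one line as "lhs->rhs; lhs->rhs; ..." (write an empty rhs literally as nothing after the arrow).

bb->; bba->c; bc->b; cc->

  | bba => c
  | aba
  | cbc => cb
  | abcb => abb => a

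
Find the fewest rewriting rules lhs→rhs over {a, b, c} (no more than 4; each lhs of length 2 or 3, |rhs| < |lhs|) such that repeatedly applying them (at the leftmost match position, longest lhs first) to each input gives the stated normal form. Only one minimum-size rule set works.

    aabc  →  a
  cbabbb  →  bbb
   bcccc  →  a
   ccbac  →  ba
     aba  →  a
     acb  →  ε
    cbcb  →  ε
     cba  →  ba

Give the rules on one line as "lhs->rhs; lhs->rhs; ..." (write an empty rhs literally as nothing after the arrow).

  | aabc => ac => a
  | cbabbb => babbb => bbb
  | bcccc => accc => acc => ac => a
  | ccbac => cbac => bac => ba

ab->; ac->a; bc->a; cb->b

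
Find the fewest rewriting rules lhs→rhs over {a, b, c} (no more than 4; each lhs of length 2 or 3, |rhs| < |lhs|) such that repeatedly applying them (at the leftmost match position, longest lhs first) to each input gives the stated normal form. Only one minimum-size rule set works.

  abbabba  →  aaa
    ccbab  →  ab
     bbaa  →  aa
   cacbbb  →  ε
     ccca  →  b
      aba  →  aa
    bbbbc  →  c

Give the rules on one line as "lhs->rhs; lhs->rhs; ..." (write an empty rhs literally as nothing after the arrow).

  | abbabba => aabba => aaa
  | ccbab => cbab => bab => ab
  | bbaa => aa
  | cacbbb => bcbbb => bbbb => bb => ε

ba->a; bb->; ca->b; cb->b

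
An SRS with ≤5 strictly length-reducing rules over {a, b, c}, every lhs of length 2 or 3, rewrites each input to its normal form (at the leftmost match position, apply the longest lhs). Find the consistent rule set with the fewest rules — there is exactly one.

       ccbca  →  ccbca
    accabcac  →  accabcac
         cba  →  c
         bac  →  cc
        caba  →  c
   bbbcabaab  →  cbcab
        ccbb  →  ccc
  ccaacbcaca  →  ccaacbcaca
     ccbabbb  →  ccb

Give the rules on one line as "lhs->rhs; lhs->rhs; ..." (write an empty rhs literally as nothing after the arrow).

aba->; ba->c; bb->c; cba->ba

  | ccbca
  | accabcac
  | cba => ba => c
  | bac => cc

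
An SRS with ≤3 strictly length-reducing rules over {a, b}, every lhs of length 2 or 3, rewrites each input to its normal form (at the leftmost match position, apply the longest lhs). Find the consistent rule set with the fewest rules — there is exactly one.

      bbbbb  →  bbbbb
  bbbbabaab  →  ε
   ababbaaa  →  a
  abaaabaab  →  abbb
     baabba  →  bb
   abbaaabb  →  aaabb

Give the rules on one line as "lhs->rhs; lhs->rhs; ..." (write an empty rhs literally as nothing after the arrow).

baa->bb; bab->; bba->

  | bbbbb
  | bbbbabaab => bbbaab => bab => ε
  | ababbaaa => abaaa => abba => a
  | abaaabaab => abbabaab => abaab => abbb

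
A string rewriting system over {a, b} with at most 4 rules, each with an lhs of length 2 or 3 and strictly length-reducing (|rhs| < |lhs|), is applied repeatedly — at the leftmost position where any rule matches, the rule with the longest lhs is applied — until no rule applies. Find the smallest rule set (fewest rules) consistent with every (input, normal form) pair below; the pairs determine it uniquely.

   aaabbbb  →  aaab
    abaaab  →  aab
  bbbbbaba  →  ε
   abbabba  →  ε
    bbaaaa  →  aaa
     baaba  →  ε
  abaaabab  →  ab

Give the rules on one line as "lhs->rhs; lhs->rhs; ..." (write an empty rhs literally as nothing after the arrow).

  | aaabbbb => aaabbb => aaabb => aaab
  | abaaab => aab
  | bbbbbaba => bbbbaba => bbbaba => bbaba => baba => ba => ε
  | abbabba => ababba => bba => ba => ε

aba->; ba->; bb->b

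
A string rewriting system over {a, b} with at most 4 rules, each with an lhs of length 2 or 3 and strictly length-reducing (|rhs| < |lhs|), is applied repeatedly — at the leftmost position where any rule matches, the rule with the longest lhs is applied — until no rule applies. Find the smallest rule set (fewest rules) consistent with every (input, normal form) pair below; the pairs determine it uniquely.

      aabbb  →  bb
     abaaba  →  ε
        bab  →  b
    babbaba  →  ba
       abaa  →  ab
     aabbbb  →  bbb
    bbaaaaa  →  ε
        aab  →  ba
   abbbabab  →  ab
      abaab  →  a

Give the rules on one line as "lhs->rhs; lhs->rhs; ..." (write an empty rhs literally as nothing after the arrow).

  | aabbb => babb => bb
  | abaaba => abbaa => aa => ε
  | bab => b
  | babbaba => bbaba => ba

aa->; aab->ba; bab->b; bba->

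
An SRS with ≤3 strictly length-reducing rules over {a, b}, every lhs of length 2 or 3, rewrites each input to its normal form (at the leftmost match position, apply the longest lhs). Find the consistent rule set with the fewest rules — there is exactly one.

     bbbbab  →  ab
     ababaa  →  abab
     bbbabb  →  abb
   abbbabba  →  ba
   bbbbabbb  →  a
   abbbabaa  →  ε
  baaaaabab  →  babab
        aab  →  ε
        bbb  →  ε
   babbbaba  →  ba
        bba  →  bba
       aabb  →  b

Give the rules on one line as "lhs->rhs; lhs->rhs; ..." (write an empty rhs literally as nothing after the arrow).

  | bbbbab => aabab => ab
  | ababaa => abab
  | bbbabb => aaabb => abb
  | abbbabba => aaaabba => aabba => ba

aa->; aab->; bbb->aa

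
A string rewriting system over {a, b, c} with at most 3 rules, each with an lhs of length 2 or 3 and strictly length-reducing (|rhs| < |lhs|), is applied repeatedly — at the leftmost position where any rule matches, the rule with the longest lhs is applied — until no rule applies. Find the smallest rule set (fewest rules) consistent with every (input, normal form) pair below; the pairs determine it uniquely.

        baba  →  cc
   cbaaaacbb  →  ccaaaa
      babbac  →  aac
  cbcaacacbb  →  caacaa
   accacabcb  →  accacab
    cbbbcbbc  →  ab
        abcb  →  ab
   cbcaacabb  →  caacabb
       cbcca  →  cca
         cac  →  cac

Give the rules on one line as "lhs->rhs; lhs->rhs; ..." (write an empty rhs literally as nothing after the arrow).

ba->c; bc->; cbb->a

  | baba => cba => cc
  | cbaaaacbb => ccaaacbb => ccaaaa
  | babbac => cbbac => aac
  | cbcaacacbb => caacacbb => caacaa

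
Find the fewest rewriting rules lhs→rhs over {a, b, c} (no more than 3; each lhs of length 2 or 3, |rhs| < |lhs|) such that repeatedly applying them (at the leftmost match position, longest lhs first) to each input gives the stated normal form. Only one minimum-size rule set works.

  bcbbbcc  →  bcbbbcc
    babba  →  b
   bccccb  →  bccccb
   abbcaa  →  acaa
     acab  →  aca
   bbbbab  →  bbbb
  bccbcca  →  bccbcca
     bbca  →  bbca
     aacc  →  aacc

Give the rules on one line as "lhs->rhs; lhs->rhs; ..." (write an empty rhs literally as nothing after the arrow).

  | bcbbbcc
  | babba => bba => b
  | bccccb
  | abbcaa => abcaa => acaa

ab->a; ba->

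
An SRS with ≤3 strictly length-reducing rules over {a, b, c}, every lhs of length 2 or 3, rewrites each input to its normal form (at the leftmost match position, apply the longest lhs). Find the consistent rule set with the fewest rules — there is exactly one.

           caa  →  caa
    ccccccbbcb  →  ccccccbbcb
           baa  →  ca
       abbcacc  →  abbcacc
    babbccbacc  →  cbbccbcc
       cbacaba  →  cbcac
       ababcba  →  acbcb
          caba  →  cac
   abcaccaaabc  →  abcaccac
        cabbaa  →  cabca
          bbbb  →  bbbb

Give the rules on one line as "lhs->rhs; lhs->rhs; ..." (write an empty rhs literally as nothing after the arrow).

aab->; ba->c; cba->cb

  | caa
  | ccccccbbcb
  | baa => ca
  | abbcacc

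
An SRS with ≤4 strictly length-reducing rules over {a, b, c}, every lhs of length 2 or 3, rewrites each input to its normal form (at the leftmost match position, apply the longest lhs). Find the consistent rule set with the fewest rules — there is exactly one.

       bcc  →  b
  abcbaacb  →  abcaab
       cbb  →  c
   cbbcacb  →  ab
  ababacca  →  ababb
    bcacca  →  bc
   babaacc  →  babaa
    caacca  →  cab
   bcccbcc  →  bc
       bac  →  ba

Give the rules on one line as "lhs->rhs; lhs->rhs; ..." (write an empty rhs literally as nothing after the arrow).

  | bcc => b
  | abcbaacb => abcaacb => abcaab
  | cbb => cb => c
  | cbbcacb => cbcacb => ccacb => acb => ab

ac->a; aca->b; cb->c; cc->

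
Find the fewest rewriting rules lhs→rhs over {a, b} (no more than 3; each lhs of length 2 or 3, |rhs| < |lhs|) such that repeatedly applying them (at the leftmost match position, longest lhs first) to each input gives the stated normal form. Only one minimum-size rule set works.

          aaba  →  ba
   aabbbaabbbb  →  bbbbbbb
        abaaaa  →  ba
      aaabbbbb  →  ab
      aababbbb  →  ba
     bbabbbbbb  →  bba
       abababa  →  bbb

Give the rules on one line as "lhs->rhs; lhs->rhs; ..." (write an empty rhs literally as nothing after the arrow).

  | aaba => ba
  | aabbbaabbbb => bbbaabbbb => bbbbbbb
  | abaaaa => baaa => ba
  | aaabbbbb => abbbbb => abbb => ab

aa->; aba->b; abb->a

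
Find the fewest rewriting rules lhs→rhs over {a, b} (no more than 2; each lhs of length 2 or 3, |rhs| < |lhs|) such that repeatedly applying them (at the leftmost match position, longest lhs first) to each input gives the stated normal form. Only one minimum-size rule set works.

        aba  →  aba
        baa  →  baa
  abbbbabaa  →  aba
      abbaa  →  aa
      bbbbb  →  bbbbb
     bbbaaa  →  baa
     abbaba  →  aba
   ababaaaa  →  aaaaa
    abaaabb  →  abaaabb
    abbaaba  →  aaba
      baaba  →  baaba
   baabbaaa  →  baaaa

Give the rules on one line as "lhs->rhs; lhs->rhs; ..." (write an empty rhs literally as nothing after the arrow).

bab->; bba->

  | aba
  | baa
  | abbbbabaa => abbbaa => aba
  | abbaa => aa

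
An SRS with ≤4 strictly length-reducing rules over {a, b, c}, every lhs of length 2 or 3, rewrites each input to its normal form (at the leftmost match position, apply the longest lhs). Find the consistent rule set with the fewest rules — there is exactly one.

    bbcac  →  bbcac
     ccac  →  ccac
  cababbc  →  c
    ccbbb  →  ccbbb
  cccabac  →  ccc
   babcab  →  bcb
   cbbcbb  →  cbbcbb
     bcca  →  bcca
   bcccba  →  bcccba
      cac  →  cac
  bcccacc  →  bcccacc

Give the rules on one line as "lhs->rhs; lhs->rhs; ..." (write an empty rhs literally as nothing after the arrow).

aac->; ab->a; aca->c

  | bbcac
  | ccac
  | cababbc => caabbc => caabc => caac => c
  | ccbbb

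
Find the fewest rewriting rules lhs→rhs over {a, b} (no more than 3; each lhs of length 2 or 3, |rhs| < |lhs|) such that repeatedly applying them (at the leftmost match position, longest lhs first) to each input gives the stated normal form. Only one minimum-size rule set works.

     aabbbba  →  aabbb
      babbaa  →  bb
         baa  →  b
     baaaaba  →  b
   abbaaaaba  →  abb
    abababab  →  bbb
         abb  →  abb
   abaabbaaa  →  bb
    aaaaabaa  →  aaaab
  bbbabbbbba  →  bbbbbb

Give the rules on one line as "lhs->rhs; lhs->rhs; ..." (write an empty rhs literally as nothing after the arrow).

aba->bb; ba->; baa->b

  | aabbbba => aabbb
  | babbaa => bbaa => bb
  | baa => b
  | baaaaba => baaba => bba => b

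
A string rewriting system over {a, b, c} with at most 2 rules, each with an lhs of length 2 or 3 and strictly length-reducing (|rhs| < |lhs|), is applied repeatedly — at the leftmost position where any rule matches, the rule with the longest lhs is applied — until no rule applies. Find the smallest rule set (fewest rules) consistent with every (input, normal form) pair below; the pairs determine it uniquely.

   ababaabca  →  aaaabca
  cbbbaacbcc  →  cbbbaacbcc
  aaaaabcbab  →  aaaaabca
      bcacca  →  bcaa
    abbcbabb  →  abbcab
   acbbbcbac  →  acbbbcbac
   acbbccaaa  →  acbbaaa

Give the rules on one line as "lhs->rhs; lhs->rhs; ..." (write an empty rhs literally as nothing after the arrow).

bab->a; cca->a

  | ababaabca => aaaabca
  | cbbbaacbcc
  | aaaaabcbab => aaaaabca
  | bcacca => bcaa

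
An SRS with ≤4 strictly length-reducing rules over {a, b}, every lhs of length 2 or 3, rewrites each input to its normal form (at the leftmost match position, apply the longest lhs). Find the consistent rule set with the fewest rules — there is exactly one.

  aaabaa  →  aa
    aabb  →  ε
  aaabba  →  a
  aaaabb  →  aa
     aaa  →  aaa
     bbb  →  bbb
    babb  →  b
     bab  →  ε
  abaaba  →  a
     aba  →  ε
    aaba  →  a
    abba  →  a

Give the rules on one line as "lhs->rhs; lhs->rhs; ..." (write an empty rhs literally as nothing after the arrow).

  | aaabaa => aaaba => aaab => aa
  | aabb => ab => ε
  | aaabba => aaba => aab => a
  | aaaabb => aaab => aa

ab->; aba->ab; ba->a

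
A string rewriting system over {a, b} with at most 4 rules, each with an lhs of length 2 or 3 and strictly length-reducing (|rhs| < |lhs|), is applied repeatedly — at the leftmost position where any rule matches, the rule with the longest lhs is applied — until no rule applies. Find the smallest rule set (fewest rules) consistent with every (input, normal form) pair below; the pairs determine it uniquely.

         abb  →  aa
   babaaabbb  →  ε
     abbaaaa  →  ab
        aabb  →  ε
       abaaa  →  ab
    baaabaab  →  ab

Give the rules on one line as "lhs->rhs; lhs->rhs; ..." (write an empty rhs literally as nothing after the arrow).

aaa->; bab->ab; bb->a; bba->b

  | abb => aa
  | babaaabbb => abaaabbb => abbbb => aabb => aaa => ε
  | abbaaaa => abaaa => ab
  | aabb => aaa => ε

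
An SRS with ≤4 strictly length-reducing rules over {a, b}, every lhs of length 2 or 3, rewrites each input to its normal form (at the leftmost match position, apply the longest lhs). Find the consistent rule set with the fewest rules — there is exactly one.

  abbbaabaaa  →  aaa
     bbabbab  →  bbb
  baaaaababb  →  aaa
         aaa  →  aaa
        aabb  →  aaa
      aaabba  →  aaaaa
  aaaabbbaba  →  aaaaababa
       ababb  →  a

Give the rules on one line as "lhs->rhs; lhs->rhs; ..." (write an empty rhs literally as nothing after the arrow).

  | abbbaabaaa => aabaabaaa => aabaaa => aaa
  | bbabbab => bbbab => bbb
  | baaaaababb => aaababb => aaabaa => aaa
  | aaa

abb->aa; baa->; bba->b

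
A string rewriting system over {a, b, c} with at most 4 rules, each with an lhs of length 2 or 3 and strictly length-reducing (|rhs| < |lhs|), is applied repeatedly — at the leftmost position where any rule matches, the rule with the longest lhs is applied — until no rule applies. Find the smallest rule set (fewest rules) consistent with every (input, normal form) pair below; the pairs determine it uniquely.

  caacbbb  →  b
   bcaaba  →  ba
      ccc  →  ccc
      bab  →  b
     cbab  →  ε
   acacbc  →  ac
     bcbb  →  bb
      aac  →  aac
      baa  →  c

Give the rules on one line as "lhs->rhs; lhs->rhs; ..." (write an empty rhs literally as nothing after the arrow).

ab->; baa->c; ca->; cb->

  | caacbbb => acbbb => abb => b
  | bcaaba => baba => ba
  | ccc
  | bab => b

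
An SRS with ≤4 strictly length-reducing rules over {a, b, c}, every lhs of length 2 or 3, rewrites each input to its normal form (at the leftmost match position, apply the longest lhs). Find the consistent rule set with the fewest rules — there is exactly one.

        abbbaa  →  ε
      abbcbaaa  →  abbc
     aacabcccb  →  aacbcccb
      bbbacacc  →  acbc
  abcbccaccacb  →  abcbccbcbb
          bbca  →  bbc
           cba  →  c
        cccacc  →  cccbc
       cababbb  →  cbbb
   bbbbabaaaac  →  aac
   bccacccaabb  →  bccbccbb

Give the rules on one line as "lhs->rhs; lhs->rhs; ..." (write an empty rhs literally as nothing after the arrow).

aaa->; ba->a; ca->c; cac->cb

  | abbbaa => abbaa => abaa => aaa => ε
  | abbcbaaa => abbcaaa => abbcaa => abbca => abbc
  | aacabcccb => aacbcccb
  | bbbacacc => bbacacc => bacacc => acacc => acbc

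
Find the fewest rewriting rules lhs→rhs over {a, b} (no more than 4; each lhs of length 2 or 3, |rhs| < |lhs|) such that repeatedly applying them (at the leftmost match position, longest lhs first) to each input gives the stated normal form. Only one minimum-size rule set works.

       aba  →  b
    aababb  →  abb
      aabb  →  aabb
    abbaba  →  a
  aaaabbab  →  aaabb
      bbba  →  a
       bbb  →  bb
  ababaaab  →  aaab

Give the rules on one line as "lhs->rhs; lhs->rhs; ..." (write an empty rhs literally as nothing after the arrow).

aba->b; ba->a; bbb->bb

  | aba => b
  | aababb => abbb => abb
  | aabb
  | abbaba => ababa => bba => ba => a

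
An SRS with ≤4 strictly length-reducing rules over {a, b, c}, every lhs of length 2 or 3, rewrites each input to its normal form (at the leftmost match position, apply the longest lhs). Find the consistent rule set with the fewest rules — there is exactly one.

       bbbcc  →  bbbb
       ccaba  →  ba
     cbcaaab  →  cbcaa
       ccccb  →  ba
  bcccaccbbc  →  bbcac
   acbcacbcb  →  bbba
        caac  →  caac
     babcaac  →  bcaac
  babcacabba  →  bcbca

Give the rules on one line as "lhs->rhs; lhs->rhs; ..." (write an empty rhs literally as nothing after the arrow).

ab->; acb->bc; cc->b; ccb->a

  | bbbcc => bbbb
  | ccaba => baba => ba
  | cbcaaab => cbcaa
  | ccccb => bccb => ba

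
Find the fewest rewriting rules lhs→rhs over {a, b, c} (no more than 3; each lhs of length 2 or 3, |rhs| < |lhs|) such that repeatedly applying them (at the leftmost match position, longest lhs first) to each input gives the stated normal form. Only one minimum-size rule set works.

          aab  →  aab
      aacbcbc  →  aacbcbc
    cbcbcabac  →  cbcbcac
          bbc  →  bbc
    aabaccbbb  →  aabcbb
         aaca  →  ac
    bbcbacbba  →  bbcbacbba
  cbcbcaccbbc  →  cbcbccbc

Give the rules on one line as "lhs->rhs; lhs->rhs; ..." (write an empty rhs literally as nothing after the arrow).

  | aab
  | aacbcbc
  | cbcbcabac => cbcbcac
  | bbc

aca->c; acc->ca; cab->c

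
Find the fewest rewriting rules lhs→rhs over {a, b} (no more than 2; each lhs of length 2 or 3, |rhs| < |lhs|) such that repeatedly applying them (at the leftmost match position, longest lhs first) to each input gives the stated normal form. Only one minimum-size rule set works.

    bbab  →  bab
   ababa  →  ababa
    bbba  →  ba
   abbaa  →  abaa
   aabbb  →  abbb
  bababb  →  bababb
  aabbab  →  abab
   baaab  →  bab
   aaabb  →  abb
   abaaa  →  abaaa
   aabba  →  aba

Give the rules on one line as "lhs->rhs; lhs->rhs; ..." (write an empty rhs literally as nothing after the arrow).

  | bbab => bab
  | ababa
  | bbba => bba => ba
  | abbaa => abaa

aab->ab; bba->ba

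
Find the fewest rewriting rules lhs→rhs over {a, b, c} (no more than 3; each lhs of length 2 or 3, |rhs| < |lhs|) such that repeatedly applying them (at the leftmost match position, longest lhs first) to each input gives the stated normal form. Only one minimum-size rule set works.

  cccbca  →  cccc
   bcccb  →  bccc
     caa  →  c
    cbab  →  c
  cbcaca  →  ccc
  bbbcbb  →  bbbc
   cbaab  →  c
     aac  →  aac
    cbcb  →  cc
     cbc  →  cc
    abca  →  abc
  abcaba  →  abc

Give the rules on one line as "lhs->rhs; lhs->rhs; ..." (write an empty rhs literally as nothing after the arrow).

ca->c; cb->c

  | cccbca => cccca => cccc
  | bcccb => bccc
  | caa => ca => c
  | cbab => cab => cb => c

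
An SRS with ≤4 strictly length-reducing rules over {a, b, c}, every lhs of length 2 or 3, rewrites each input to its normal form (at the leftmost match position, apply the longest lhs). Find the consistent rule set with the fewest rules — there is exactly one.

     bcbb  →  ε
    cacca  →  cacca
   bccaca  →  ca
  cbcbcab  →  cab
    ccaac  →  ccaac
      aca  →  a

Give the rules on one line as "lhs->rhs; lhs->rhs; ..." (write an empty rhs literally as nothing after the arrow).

aca->a; bb->; bc->

  | bcbb => bb => ε
  | cacca
  | bccaca => caca => ca
  | cbcbcab => cbcab => cab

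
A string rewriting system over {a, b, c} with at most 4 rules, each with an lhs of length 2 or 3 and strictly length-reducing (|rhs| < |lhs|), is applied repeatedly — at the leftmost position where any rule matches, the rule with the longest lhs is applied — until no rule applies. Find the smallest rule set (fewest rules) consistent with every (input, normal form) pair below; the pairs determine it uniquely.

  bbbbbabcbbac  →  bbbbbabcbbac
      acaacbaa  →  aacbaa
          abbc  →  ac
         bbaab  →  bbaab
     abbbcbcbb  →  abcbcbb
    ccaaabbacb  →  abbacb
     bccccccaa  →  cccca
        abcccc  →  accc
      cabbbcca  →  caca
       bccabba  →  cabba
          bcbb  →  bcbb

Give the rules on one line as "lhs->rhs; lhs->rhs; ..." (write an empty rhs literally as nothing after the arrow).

bbc->c; bcc->c; caa->a

  | bbbbbabcbbac
  | acaacbaa => aacbaa
  | abbc => ac
  | bbaab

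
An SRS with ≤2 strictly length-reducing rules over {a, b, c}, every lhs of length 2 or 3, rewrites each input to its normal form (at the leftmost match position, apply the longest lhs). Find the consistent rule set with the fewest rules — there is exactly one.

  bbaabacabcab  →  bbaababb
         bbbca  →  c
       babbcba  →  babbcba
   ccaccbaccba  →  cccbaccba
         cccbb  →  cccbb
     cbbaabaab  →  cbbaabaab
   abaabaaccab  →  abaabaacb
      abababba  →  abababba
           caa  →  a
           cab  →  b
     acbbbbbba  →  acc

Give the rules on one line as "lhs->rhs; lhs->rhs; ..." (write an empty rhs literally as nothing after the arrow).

bbb->c; ca->

  | bbaabacabcab => bbaababcab => bbaababb
  | bbbca => cca => c
  | babbcba
  | ccaccbaccba => cccbaccba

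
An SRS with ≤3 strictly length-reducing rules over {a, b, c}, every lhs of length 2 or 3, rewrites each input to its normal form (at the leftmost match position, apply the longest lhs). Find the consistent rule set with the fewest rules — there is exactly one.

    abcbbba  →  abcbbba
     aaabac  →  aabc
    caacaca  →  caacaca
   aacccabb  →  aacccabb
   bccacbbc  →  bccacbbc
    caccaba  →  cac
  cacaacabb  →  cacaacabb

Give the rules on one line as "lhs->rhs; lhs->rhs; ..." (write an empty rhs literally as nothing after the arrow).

aba->b; ccb->c

  | abcbbba
  | aaabac => aabc
  | caacaca
  | aacccabb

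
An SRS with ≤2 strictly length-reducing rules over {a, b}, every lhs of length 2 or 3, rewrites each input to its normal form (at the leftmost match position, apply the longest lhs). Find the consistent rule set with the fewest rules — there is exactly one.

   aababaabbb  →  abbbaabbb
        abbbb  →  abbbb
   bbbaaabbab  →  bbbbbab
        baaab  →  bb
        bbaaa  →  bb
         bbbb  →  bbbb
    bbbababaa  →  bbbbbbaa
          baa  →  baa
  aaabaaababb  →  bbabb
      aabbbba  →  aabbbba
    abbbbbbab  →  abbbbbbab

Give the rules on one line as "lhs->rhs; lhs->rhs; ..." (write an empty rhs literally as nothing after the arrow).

  | aababaabbb => abbbaabbb
  | abbbb
  | bbbaaabbab => bbbbbab
  | baaab => bb

aaa->; aba->bb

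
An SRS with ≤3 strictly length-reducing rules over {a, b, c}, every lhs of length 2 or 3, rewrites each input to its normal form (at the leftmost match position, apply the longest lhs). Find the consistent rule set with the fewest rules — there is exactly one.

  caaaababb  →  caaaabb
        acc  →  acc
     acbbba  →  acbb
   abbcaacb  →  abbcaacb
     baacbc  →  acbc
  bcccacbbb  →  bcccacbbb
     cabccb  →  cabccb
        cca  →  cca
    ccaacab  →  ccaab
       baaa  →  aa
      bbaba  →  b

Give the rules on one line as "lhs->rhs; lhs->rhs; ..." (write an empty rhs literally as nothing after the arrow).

aca->a; ba->

  | caaaababb => caaaabb
  | acc
  | acbbba => acbb
  | abbcaacb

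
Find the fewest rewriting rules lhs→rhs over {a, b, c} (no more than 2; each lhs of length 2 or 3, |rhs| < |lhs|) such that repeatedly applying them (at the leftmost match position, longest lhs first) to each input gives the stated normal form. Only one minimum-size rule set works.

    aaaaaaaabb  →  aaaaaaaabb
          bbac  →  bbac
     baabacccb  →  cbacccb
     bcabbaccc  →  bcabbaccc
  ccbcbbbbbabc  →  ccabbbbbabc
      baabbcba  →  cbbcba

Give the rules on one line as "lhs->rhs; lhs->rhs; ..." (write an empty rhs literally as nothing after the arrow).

  | aaaaaaaabb
  | bbac
  | baabacccb => cbacccb
  | bcabbaccc

baa->c; cbc->ca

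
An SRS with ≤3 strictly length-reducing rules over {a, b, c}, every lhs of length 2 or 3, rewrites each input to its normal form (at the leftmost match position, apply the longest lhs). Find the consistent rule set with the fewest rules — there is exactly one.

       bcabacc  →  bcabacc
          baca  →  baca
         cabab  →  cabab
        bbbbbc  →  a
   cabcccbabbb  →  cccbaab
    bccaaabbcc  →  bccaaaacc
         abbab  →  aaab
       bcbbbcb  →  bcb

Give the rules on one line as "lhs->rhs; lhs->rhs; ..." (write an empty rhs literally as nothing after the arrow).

abc->; bb->a

  | bcabacc
  | baca
  | cabab
  | bbbbbc => abbbc => aabc => a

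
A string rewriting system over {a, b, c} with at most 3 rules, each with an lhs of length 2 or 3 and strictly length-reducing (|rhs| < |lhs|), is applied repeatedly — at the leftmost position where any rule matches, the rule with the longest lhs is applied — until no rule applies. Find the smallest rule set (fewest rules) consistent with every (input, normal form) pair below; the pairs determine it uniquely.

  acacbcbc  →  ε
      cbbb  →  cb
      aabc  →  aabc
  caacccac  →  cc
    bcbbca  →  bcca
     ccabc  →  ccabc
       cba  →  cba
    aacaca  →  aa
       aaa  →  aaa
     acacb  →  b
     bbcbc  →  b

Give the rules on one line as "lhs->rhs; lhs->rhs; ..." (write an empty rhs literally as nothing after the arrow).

ac->; bb->; cbc->b

  | acacbcbc => acbcbc => bcbc => bb => ε
  | cbbb => cb
  | aabc
  | caacccac => caccac => ccac => cc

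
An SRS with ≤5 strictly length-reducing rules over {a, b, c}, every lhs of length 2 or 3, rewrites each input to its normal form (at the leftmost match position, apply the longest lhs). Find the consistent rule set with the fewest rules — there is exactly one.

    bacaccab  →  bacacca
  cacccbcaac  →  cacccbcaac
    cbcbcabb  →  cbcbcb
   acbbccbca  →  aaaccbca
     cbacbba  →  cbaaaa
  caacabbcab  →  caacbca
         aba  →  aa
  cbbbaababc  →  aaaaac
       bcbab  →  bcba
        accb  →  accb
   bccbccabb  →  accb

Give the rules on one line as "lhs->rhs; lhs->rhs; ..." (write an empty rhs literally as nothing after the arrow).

ab->a; abb->b; bcc->a; cbb->aa

  | bacaccab => bacacca
  | cacccbcaac
  | cbcbcabb => cbcbcb
  | acbbccbca => aaaccbca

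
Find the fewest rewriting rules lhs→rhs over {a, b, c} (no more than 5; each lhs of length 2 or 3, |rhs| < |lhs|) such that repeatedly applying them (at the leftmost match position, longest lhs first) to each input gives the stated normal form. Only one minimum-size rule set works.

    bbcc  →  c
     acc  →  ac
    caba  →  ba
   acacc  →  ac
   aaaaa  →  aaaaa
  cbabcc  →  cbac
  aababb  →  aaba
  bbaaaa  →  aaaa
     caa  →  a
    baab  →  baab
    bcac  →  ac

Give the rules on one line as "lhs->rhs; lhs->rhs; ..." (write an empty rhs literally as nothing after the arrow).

bb->; bc->; ca->; cc->c

  | bbcc => cc => c
  | acc => ac
  | caba => ba
  | acacc => acc => ac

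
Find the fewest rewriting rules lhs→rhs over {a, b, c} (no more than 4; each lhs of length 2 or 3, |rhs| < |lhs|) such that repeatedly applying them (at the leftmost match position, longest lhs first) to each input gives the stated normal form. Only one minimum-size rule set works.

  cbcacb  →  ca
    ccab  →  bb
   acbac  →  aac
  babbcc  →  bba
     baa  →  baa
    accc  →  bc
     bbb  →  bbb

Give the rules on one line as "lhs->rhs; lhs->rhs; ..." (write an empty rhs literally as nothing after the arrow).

ab->b; bcc->a; cb->; cc->b

  | cbcacb => cacb => ca
  | ccab => bab => bb
  | acbac => aac
  | babbcc => bbbcc => bba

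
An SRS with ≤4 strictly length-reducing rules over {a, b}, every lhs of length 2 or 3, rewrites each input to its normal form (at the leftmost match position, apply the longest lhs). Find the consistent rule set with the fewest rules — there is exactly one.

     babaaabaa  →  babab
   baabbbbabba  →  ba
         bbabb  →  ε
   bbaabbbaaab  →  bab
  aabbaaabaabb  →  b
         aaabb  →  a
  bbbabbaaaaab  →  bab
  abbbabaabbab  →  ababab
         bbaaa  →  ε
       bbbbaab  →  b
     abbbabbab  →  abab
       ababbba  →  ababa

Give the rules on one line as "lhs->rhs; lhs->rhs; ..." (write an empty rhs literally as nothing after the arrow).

  | babaaabaa => bababaa => babab
  | baabbbbabba => bbbbbabba => bbbabba => babba => babb => ba
  | bbabb => bbbb => bb => ε
  | bbaabbbaaab => bbabbbaaab => bbbbbaaab => bbbaaab => baaab => bab

aa->; bb->; bba->bb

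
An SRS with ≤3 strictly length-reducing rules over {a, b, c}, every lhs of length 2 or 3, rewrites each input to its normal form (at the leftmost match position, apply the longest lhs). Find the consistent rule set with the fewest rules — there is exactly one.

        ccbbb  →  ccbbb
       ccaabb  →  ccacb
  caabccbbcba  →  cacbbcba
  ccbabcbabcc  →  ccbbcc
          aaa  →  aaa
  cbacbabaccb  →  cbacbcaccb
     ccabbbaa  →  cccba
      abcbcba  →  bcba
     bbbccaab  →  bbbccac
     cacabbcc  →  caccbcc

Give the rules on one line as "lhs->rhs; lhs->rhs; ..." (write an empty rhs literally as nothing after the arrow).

  | ccbbb
  | ccaabb => ccacb
  | caabccbbcba => cacbbcba
  | ccbabcbabcc => ccbbabcc => ccbbcc

ab->c; abc->; bba->b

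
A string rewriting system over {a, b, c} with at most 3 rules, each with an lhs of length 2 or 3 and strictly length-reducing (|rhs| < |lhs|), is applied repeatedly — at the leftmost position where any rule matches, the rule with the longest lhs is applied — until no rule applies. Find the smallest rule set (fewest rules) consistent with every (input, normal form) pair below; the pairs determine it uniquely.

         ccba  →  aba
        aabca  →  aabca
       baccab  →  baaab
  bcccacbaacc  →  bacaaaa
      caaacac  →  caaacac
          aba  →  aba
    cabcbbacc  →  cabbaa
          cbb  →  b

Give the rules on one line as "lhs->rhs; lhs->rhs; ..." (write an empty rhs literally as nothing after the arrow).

cb->; cc->a

  | ccba => aba
  | aabca
  | baccab => baaab
  | bcccacbaacc => bacacbaacc => bacaaacc => bacaaaa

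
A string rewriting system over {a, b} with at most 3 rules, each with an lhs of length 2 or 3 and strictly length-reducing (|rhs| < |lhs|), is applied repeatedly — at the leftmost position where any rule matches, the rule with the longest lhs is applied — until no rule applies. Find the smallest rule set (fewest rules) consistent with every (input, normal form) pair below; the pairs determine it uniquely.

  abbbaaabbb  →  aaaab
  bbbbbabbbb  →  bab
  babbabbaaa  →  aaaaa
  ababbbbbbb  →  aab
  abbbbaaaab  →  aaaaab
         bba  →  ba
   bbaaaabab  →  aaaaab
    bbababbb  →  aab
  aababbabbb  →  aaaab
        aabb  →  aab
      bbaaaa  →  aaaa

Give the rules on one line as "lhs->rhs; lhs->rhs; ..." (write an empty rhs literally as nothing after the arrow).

  | abbbaaabbb => abbaaabbb => abaaabbb => aaaabbb => aaaabb => aaaab
  | bbbbbabbbb => bbbbabbbb => bbbabbbb => bbabbbb => babbbb => babbb => babb => bab
  | babbabbaaa => bababbaaa => baabbaaa => aabbaaa => aabaaa => aaaaa
  | ababbbbbbb => aabbbbbbb => aabbbbbb => aabbbbb => aabbbb => aabbb => aabb => aab

aba->aa; baa->aa; bb->b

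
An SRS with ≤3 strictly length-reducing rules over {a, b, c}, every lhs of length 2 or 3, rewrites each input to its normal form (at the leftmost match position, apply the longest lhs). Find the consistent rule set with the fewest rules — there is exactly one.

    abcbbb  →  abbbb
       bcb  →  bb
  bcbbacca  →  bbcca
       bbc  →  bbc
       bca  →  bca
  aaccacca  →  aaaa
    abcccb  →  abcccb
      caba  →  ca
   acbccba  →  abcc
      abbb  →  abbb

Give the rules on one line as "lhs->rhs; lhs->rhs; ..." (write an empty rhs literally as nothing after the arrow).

  | abcbbb => abbbb
  | bcb => bb
  | bcbbacca => bbbacca => bbcca
  | bbc

ac->a; ba->; bcb->bb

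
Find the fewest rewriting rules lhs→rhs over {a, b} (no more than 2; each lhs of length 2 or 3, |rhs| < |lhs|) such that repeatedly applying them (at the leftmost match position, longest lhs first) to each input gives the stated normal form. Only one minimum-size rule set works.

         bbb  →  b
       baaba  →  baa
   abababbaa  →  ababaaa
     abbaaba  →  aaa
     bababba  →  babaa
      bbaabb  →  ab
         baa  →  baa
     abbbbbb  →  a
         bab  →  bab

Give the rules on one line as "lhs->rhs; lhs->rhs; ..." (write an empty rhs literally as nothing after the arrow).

aab->a; bb->

  | bbb => b
  | baaba => baa
  | abababbaa => ababaaa
  | abbaaba => aaaba => aaa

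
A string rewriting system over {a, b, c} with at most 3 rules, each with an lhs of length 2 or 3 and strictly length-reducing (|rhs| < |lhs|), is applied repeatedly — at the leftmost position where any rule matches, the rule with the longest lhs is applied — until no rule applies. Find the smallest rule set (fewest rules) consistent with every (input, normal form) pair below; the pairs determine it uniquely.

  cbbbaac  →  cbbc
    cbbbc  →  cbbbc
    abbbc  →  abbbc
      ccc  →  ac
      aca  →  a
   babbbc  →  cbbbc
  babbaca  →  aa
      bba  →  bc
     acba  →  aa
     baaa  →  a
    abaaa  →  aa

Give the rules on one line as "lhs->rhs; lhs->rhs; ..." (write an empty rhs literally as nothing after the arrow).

  | cbbbaac => cbbcac => cbbc
  | cbbbc
  | abbbc
  | ccc => ac

ba->c; ca->; cc->a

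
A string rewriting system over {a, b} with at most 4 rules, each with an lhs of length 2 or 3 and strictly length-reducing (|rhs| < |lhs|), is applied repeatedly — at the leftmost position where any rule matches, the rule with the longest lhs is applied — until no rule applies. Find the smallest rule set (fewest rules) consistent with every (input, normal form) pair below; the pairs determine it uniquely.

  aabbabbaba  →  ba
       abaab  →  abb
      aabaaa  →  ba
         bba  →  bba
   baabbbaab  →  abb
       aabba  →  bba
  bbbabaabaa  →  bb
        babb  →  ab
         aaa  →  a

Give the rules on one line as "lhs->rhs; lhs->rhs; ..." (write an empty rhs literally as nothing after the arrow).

aa->; bab->a; bbb->a

  | aabbabbaba => bbabbaba => bababa => aaba => ba
  | abaab => abb
  | aabaaa => baaa => ba
  | bba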